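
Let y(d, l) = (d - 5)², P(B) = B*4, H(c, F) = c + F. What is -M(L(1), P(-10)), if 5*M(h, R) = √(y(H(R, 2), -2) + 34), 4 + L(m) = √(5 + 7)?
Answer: -√1883/5 ≈ -8.6787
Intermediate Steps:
L(m) = -4 + 2*√3 (L(m) = -4 + √(5 + 7) = -4 + √12 = -4 + 2*√3)
H(c, F) = F + c
P(B) = 4*B
y(d, l) = (-5 + d)²
M(h, R) = √(34 + (-3 + R)²)/5 (M(h, R) = √((-5 + (2 + R))² + 34)/5 = √((-3 + R)² + 34)/5 = √(34 + (-3 + R)²)/5)
-M(L(1), P(-10)) = -√(34 + (-3 + 4*(-10))²)/5 = -√(34 + (-3 - 40)²)/5 = -√(34 + (-43)²)/5 = -√(34 + 1849)/5 = -√1883/5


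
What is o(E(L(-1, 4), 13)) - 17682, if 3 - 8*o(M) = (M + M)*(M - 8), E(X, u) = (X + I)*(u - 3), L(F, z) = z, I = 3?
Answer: -150133/8 ≈ -18767.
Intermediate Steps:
E(X, u) = (-3 + u)*(3 + X) (E(X, u) = (X + 3)*(u - 3) = (3 + X)*(-3 + u) = (-3 + u)*(3 + X))
o(M) = 3/8 - M*(-8 + M)/4 (o(M) = 3/8 - (M + M)*(M - 8)/8 = 3/8 - 2*M*(-8 + M)/8 = 3/8 - M*(-8 + M)/4)
o(E(L(-1, 4), 13)) - 17682 = (3/8 + 2*(-9 - 3*4 + 3*13 + 4*13) - (-9 - 3*4 + 3*13 + 4*13)**2/4) - 17682 = (3/8 + 2*(-9 - 12 + 39 + 52) - (-9 - 12 + 39 + 52)**2/4) - 17682 = (3/8 + 2*70 - 1/4*70**2) - 17682 = (3/8 + 140 - 1/4*4900) - 17682 = (3/8 + 140 - 1225) - 17682 = -8677/8 - 17682 = -150133/8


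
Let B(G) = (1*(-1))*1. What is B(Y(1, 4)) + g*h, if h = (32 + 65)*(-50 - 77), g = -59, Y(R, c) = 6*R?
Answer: 726820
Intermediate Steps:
B(G) = -1 (B(G) = -1*1 = -1)
h = -12319 (h = 97*(-127) = -12319)
B(Y(1, 4)) + g*h = -1 - 59*(-12319) = -1 + 726821 = 726820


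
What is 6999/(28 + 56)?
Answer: 2333/28 ≈ 83.321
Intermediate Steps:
6999/(28 + 56) = 6999/84 = (1/84)*6999 = 2333/28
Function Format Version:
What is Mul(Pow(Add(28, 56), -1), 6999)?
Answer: Rational(2333, 28) ≈ 83.321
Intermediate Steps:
Mul(Pow(Add(28, 56), -1), 6999) = Mul(Pow(84, -1), 6999) = Mul(Rational(1, 84), 6999) = Rational(2333, 28)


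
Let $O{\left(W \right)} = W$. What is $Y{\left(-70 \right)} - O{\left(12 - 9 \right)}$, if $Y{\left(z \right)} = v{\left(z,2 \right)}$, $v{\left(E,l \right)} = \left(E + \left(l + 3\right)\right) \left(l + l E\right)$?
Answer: $8967$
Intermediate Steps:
$v{\left(E,l \right)} = \left(l + E l\right) \left(3 + E + l\right)$ ($v{\left(E,l \right)} = \left(E + \left(3 + l\right)\right) \left(l + E l\right) = \left(3 + E + l\right) \left(l + E l\right) = \left(l + E l\right) \left(3 + E + l\right)$)
$Y{\left(z \right)} = 10 + 2 z^{2} + 12 z$ ($Y{\left(z \right)} = 2 \left(3 + 2 + z^{2} + 4 z + z 2\right) = 2 \left(3 + 2 + z^{2} + 4 z + 2 z\right) = 2 \left(5 + z^{2} + 6 z\right) = 10 + 2 z^{2} + 12 z$)
$Y{\left(-70 \right)} - O{\left(12 - 9 \right)} = \left(10 + 2 \left(-70\right)^{2} + 12 \left(-70\right)\right) - \left(12 - 9\right) = \left(10 + 2 \cdot 4900 - 840\right) - 3 = \left(10 + 9800 - 840\right) - 3 = 8970 - 3 = 8967$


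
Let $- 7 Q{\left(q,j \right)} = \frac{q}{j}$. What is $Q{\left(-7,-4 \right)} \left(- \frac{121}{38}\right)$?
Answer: $\frac{121}{152} \approx 0.79605$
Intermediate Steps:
$Q{\left(q,j \right)} = - \frac{q}{7 j}$ ($Q{\left(q,j \right)} = - \frac{q \frac{1}{j}}{7} = - \frac{q}{7 j}$)
$Q{\left(-7,-4 \right)} \left(- \frac{121}{38}\right) = \left(- \frac{1}{7}\right) \left(-7\right) \frac{1}{-4} \left(- \frac{121}{38}\right) = \left(- \frac{1}{7}\right) \left(-7\right) \left(- \frac{1}{4}\right) \left(\left(-121\right) \frac{1}{38}\right) = \left(- \frac{1}{4}\right) \left(- \frac{121}{38}\right) = \frac{121}{152}$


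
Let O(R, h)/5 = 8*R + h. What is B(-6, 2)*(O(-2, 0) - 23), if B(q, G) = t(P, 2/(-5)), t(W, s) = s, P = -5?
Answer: 206/5 ≈ 41.200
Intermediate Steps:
B(q, G) = -2/5 (B(q, G) = 2/(-5) = 2*(-1/5) = -2/5)
O(R, h) = 5*h + 40*R (O(R, h) = 5*(8*R + h) = 5*(h + 8*R) = 5*h + 40*R)
B(-6, 2)*(O(-2, 0) - 23) = -2*((5*0 + 40*(-2)) - 23)/5 = -2*((0 - 80) - 23)/5 = -2*(-80 - 23)/5 = -2/5*(-103) = 206/5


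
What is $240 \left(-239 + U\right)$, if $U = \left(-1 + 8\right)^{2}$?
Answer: $-45600$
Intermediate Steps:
$U = 49$ ($U = 7^{2} = 49$)
$240 \left(-239 + U\right) = 240 \left(-239 + 49\right) = 240 \left(-190\right) = -45600$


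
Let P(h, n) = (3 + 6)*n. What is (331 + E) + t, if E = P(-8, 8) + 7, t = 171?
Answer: 581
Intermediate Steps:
P(h, n) = 9*n
E = 79 (E = 9*8 + 7 = 72 + 7 = 79)
(331 + E) + t = (331 + 79) + 171 = 410 + 171 = 581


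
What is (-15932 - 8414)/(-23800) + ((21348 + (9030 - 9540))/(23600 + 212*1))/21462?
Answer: 9257883771/9049899425 ≈ 1.0230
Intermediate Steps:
(-15932 - 8414)/(-23800) + ((21348 + (9030 - 9540))/(23600 + 212*1))/21462 = -24346*(-1/23800) + ((21348 - 510)/(23600 + 212))*(1/21462) = 1739/1700 + (20838/23812)*(1/21462) = 1739/1700 + (20838*(1/23812))*(1/21462) = 1739/1700 + (10419/11906)*(1/21462) = 1739/1700 + 3473/85175524 = 9257883771/9049899425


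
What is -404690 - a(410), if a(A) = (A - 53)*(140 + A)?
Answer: -601040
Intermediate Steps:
a(A) = (-53 + A)*(140 + A)
-404690 - a(410) = -404690 - (-7420 + 410**2 + 87*410) = -404690 - (-7420 + 168100 + 35670) = -404690 - 1*196350 = -404690 - 196350 = -601040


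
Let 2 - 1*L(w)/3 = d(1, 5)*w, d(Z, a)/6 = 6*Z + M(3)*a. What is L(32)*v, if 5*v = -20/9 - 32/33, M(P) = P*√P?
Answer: 72680/33 + 60672*√3/11 ≈ 11756.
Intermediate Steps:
M(P) = P^(3/2)
d(Z, a) = 36*Z + 18*a*√3 (d(Z, a) = 6*(6*Z + 3^(3/2)*a) = 6*(6*Z + (3*√3)*a) = 6*(6*Z + 3*a*√3) = 36*Z + 18*a*√3)
v = -316/495 (v = (-20/9 - 32/33)/5 = (⅕)*(-316/99) = -316/495 ≈ -0.63838)
L(w) = 6 - 3*w*(36 + 90*√3) (L(w) = 6 - 3*(36*1 + 18*5*√3)*w = 6 - 3*(36 + 90*√3)*w = 6 - 3*w*(36 + 90*√3))
L(32)*v = (6 - 108*32 - 270*32*√3)*(-316/495) = (6 - 3456 - 8640*√3)*(-316/495) = (-3450 - 8640*√3)*(-316/495) = 72680/33 + 60672*√3/11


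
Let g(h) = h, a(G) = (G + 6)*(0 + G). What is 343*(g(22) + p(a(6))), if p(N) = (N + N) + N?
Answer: 81634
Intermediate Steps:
a(G) = G*(6 + G) (a(G) = (6 + G)*G = G*(6 + G))
p(N) = 3*N (p(N) = 2*N + N = 3*N)
343*(g(22) + p(a(6))) = 343*(22 + 3*(6*(6 + 6))) = 343*(22 + 3*(6*12)) = 343*(22 + 3*72) = 343*(22 + 216) = 343*238 = 81634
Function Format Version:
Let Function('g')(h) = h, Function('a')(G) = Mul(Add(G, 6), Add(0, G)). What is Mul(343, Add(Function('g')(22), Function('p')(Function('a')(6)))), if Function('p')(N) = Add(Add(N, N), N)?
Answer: 81634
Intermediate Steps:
Function('a')(G) = Mul(G, Add(6, G)) (Function('a')(G) = Mul(Add(6, G), G) = Mul(G, Add(6, G)))
Function('p')(N) = Mul(3, N) (Function('p')(N) = Add(Mul(2, N), N) = Mul(3, N))
Mul(343, Add(Function('g')(22), Function('p')(Function('a')(6)))) = Mul(343, Add(22, Mul(3, Mul(6, Add(6, 6))))) = Mul(343, Add(22, Mul(3, Mul(6, 12)))) = Mul(343, Add(22, Mul(3, 72))) = Mul(343, Add(22, 216)) = Mul(343, 238) = 81634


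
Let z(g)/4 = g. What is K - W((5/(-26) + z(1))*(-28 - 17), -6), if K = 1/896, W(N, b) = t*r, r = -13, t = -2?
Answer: -23295/896 ≈ -25.999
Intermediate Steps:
z(g) = 4*g
W(N, b) = 26 (W(N, b) = -2*(-13) = 26)
K = 1/896 ≈ 0.0011161
K - W((5/(-26) + z(1))*(-28 - 17), -6) = 1/896 - 1*26 = 1/896 - 26 = -23295/896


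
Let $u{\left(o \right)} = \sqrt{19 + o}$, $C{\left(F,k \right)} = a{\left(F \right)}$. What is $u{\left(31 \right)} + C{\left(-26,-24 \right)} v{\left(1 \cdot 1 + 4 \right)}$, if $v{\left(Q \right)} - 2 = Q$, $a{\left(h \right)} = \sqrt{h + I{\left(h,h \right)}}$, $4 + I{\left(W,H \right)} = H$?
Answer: $5 \sqrt{2} + 14 i \sqrt{14} \approx 7.0711 + 52.383 i$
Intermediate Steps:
$I{\left(W,H \right)} = -4 + H$
$a{\left(h \right)} = \sqrt{-4 + 2 h}$ ($a{\left(h \right)} = \sqrt{h + \left(-4 + h\right)} = \sqrt{-4 + 2 h}$)
$C{\left(F,k \right)} = \sqrt{-4 + 2 F}$
$v{\left(Q \right)} = 2 + Q$
$u{\left(31 \right)} + C{\left(-26,-24 \right)} v{\left(1 \cdot 1 + 4 \right)} = \sqrt{19 + 31} + \sqrt{-4 + 2 \left(-26\right)} \left(2 + \left(1 \cdot 1 + 4\right)\right) = \sqrt{50} + \sqrt{-4 - 52} \left(2 + \left(1 + 4\right)\right) = 5 \sqrt{2} + \sqrt{-56} \left(2 + 5\right) = 5 \sqrt{2} + 2 i \sqrt{14} \cdot 7 = 5 \sqrt{2} + 14 i \sqrt{14}$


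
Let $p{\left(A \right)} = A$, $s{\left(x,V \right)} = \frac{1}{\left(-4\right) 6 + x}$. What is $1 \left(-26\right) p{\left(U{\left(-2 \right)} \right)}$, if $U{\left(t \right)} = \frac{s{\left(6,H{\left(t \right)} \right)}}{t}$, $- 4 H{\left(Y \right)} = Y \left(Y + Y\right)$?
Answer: $- \frac{13}{18} \approx -0.72222$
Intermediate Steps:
$H{\left(Y \right)} = - \frac{Y^{2}}{2}$ ($H{\left(Y \right)} = - \frac{Y \left(Y + Y\right)}{4} = - \frac{Y 2 Y}{4} = - \frac{2 Y^{2}}{4} = - \frac{Y^{2}}{2}$)
$s{\left(x,V \right)} = \frac{1}{-24 + x}$
$U{\left(t \right)} = - \frac{1}{18 t}$ ($U{\left(t \right)} = \frac{1}{\left(-24 + 6\right) t} = \frac{1}{\left(-18\right) t} = - \frac{1}{18 t}$)
$1 \left(-26\right) p{\left(U{\left(-2 \right)} \right)} = 1 \left(-26\right) \left(- \frac{1}{18 \left(-2\right)}\right) = - 26 \left(\left(- \frac{1}{18}\right) \left(- \frac{1}{2}\right)\right) = \left(-26\right) \frac{1}{36} = - \frac{13}{18}$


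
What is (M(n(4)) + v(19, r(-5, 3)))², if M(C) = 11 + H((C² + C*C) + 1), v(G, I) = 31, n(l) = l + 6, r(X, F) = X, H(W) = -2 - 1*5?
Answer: 1225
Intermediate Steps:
H(W) = -7 (H(W) = -2 - 5 = -7)
n(l) = 6 + l
M(C) = 4 (M(C) = 11 - 7 = 4)
(M(n(4)) + v(19, r(-5, 3)))² = (4 + 31)² = 35² = 1225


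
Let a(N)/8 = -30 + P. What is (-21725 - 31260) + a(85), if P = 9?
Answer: -53153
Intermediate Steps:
a(N) = -168 (a(N) = 8*(-30 + 9) = 8*(-21) = -168)
(-21725 - 31260) + a(85) = (-21725 - 31260) - 168 = -52985 - 168 = -53153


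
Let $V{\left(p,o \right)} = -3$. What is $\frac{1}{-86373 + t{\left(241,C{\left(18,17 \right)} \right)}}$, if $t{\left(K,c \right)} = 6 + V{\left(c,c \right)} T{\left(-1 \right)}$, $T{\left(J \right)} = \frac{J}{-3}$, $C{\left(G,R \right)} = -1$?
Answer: $- \frac{1}{86368} \approx -1.1578 \cdot 10^{-5}$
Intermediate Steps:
$T{\left(J \right)} = - \frac{J}{3}$ ($T{\left(J \right)} = J \left(- \frac{1}{3}\right) = - \frac{J}{3}$)
$t{\left(K,c \right)} = 5$ ($t{\left(K,c \right)} = 6 - 3 \left(\left(- \frac{1}{3}\right) \left(-1\right)\right) = 6 - 1 = 5$)
$\frac{1}{-86373 + t{\left(241,C{\left(18,17 \right)} \right)}} = \frac{1}{-86373 + 5} = \frac{1}{-86368} = - \frac{1}{86368}$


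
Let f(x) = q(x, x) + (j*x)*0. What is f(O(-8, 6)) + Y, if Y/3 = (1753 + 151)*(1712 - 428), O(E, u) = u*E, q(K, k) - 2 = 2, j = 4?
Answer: 7334212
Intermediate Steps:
q(K, k) = 4 (q(K, k) = 2 + 2 = 4)
O(E, u) = E*u
f(x) = 4 (f(x) = 4 + (4*x)*0 = 4 + 0 = 4)
Y = 7334208 (Y = 3*((1753 + 151)*(1712 - 428)) = 3*(1904*1284) = 3*2444736 = 7334208)
f(O(-8, 6)) + Y = 4 + 7334208 = 7334212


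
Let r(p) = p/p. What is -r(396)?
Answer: -1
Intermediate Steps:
r(p) = 1
-r(396) = -1*1 = -1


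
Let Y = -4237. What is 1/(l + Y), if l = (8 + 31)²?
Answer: -1/2716 ≈ -0.00036819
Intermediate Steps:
l = 1521 (l = 39² = 1521)
1/(l + Y) = 1/(1521 - 4237) = 1/(-2716) = -1/2716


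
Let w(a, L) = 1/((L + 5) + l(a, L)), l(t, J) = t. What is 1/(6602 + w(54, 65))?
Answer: 124/818649 ≈ 0.00015147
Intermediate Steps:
w(a, L) = 1/(5 + L + a) (w(a, L) = 1/((L + 5) + a) = 1/((5 + L) + a) = 1/(5 + L + a))
1/(6602 + w(54, 65)) = 1/(6602 + 1/(5 + 65 + 54)) = 1/(6602 + 1/124) = 1/(818649/124) = 124/818649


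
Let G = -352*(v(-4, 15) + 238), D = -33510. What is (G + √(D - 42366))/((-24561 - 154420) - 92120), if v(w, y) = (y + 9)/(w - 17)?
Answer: 583616/1897707 - 2*I*√18969/271101 ≈ 0.30754 - 0.0010161*I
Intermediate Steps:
v(w, y) = (9 + y)/(-17 + w)
G = -583616/7 (G = -352*((9 + 15)/(-17 - 4) + 238) = -352*(24/(-21) + 238) = -352*(-1/21*24 + 238) = -352*(-8/7 + 238) = -352*1658/7 = -583616/7 ≈ -83374.)
(G + √(D - 42366))/((-24561 - 154420) - 92120) = (-583616/7 + √(-33510 - 42366))/((-24561 - 154420) - 92120) = (-583616/7 + √(-75876))/(-178981 - 92120) = (-583616/7 + 2*I*√18969)/(-271101) = (-583616/7 + 2*I*√18969)*(-1/271101) = 583616/1897707 - 2*I*√18969/271101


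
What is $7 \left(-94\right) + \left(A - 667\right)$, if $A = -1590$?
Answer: $-2915$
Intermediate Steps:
$7 \left(-94\right) + \left(A - 667\right) = 7 \left(-94\right) - 2257 = -658 - 2257 = -2915$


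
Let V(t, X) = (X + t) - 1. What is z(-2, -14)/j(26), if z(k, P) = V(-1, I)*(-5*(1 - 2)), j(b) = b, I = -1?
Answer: -15/26 ≈ -0.57692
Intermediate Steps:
V(t, X) = -1 + X + t
z(k, P) = -15 (z(k, P) = (-1 - 1 - 1)*(-5*(1 - 2)) = -(-15)*(-1) = -3*5 = -15)
z(-2, -14)/j(26) = -15/26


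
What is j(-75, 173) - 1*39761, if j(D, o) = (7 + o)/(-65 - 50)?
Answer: -914539/23 ≈ -39763.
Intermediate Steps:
j(D, o) = -7/115 - o/115 (j(D, o) = (7 + o)/(-115) = (7 + o)*(-1/115) = -7/115 - o/115)
j(-75, 173) - 1*39761 = (-7/115 - 1/115*173) - 1*39761 = (-7/115 - 173/115) - 39761 = -36/23 - 39761 = -914539/23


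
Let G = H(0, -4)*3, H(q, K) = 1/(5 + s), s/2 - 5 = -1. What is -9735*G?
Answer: -29205/13 ≈ -2246.5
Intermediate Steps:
s = 8 (s = 10 + 2*(-1) = 10 - 2 = 8)
H(q, K) = 1/13 (H(q, K) = 1/(5 + 8) = 1/13)
G = 3/13 (G = (1/13)*3 = 3/13 ≈ 0.23077)
-9735*G = -9735*3/13 = -29205/13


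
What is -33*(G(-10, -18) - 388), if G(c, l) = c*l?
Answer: 6864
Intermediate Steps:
-33*(G(-10, -18) - 388) = -33*(-10*(-18) - 388) = -33*(180 - 388) = -33*(-208) = 6864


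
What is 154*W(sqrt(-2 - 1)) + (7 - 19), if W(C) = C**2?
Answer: -474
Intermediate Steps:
154*W(sqrt(-2 - 1)) + (7 - 19) = 154*(sqrt(-2 - 1))**2 + (7 - 19) = 154*(sqrt(-3))**2 - 12 = 154*(I*sqrt(3))**2 - 12 = 154*(-3) - 12 = -462 - 12 = -474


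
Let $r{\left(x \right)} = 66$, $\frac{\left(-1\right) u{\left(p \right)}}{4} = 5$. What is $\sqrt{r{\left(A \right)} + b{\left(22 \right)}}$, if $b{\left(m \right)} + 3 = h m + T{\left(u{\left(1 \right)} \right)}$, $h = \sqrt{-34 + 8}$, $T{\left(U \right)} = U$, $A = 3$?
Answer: $\sqrt{43 + 22 i \sqrt{26}} \approx 9.0315 + 6.2104 i$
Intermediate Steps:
$u{\left(p \right)} = -20$ ($u{\left(p \right)} = \left(-4\right) 5 = -20$)
$h = i \sqrt{26}$ ($h = \sqrt{-26} = i \sqrt{26} \approx 5.099 i$)
$b{\left(m \right)} = -23 + i m \sqrt{26}$ ($b{\left(m \right)} = -3 + \left(i \sqrt{26} m - 20\right) = -3 + \left(i m \sqrt{26} - 20\right) = -3 + \left(-20 + i m \sqrt{26}\right) = -23 + i m \sqrt{26}$)
$\sqrt{r{\left(A \right)} + b{\left(22 \right)}} = \sqrt{66 - \left(23 - i 22 \sqrt{26}\right)} = \sqrt{66 - \left(23 - 22 i \sqrt{26}\right)} = \sqrt{43 + 22 i \sqrt{26}}$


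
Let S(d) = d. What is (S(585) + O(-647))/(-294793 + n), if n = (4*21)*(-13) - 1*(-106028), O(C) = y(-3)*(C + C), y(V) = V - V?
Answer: -585/189857 ≈ -0.0030813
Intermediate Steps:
y(V) = 0
O(C) = 0 (O(C) = 0*(C + C) = 0*(2*C) = 0)
n = 104936 (n = 84*(-13) + 106028 = -1092 + 106028 = 104936)
(S(585) + O(-647))/(-294793 + n) = (585 + 0)/(-294793 + 104936) = 585/(-189857) = 585*(-1/189857) = -585/189857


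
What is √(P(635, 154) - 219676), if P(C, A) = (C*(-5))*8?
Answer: 2*I*√61269 ≈ 495.05*I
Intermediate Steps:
P(C, A) = -40*C (P(C, A) = -5*C*8 = -40*C)
√(P(635, 154) - 219676) = √(-40*635 - 219676) = √(-25400 - 219676) = √(-245076) = 2*I*√61269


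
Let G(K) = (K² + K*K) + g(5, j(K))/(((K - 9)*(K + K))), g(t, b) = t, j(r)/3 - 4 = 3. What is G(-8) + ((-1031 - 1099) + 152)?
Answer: -503195/272 ≈ -1850.0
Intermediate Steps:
j(r) = 21 (j(r) = 12 + 3*3 = 12 + 9 = 21)
G(K) = 2*K² + 5/(2*K*(-9 + K)) (G(K) = (K² + K*K) + 5/(((K - 9)*(K + K))) = (K² + K²) + 5/(((-9 + K)*(2*K))) = 2*K² + 5/((2*K*(-9 + K))) = 2*K² + 5*(1/(2*K*(-9 + K))) = 2*K² + 5/(2*K*(-9 + K)))
G(-8) + ((-1031 - 1099) + 152) = (½)*(5 - 36*(-8)³ + 4*(-8)⁴)/(-8*(-9 - 8)) + ((-1031 - 1099) + 152) = (½)*(-⅛)*(5 - 36*(-512) + 4*4096)/(-17) + (-2130 + 152) = (½)*(-⅛)*(-1/17)*(5 + 18432 + 16384) - 1978 = (½)*(-⅛)*(-1/17)*34821 - 1978 = 34821/272 - 1978 = -503195/272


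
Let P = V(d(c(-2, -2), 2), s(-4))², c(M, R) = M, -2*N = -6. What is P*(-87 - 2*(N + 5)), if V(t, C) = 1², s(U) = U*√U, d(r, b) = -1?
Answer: -103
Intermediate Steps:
N = 3 (N = -½*(-6) = 3)
s(U) = U^(3/2)
V(t, C) = 1
P = 1 (P = 1² = 1)
P*(-87 - 2*(N + 5)) = 1*(-87 - 2*(3 + 5)) = 1*(-87 - 2*8) = 1*(-87 - 16) = 1*(-103) = -103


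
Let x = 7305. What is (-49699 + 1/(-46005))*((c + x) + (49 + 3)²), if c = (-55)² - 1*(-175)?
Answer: -10067030189888/15335 ≈ -6.5647e+8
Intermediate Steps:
c = 3200 (c = 3025 + 175 = 3200)
(-49699 + 1/(-46005))*((c + x) + (49 + 3)²) = (-49699 + 1/(-46005))*((3200 + 7305) + (49 + 3)²) = (-49699 - 1/46005)*(10505 + 52²) = -2286402496*(10505 + 2704)/46005 = -2286402496/46005*13209 = -10067030189888/15335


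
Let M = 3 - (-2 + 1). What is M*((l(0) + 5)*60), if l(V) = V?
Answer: 1200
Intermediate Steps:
M = 4 (M = 3 - 1*(-1) = 3 + 1 = 4)
M*((l(0) + 5)*60) = 4*((0 + 5)*60) = 4*(5*60) = 4*300 = 1200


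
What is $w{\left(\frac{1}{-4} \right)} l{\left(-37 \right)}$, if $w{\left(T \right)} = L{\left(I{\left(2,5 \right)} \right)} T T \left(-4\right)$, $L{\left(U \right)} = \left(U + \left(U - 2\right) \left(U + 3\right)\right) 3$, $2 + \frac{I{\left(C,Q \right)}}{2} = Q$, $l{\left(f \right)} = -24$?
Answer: $756$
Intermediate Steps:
$I{\left(C,Q \right)} = -4 + 2 Q$
$L{\left(U \right)} = 3 U + 3 \left(-2 + U\right) \left(3 + U\right)$ ($L{\left(U \right)} = \left(U + \left(-2 + U\right) \left(3 + U\right)\right) 3 = 3 U + 3 \left(-2 + U\right) \left(3 + U\right)$)
$w{\left(T \right)} = - 504 T^{2}$ ($w{\left(T \right)} = \left(-18 + 3 \left(-4 + 2 \cdot 5\right)^{2} + 6 \left(-4 + 2 \cdot 5\right)\right) T T \left(-4\right) = \left(-18 + 3 \left(-4 + 10\right)^{2} + 6 \left(-4 + 10\right)\right) T^{2} \left(-4\right) = \left(-18 + 3 \cdot 6^{2} + 6 \cdot 6\right) \left(- 4 T^{2}\right) = \left(-18 + 3 \cdot 36 + 36\right) \left(- 4 T^{2}\right) = \left(-18 + 108 + 36\right) \left(- 4 T^{2}\right) = 126 \left(- 4 T^{2}\right) = - 504 T^{2}$)
$w{\left(\frac{1}{-4} \right)} l{\left(-37 \right)} = - 504 \left(\frac{1}{-4}\right)^{2} \left(-24\right) = - 504 \left(- \frac{1}{4}\right)^{2} \left(-24\right) = \left(-504\right) \frac{1}{16} \left(-24\right) = \left(- \frac{63}{2}\right) \left(-24\right) = 756$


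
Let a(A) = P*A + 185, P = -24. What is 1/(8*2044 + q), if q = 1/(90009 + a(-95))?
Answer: 92474/1512134849 ≈ 6.1155e-5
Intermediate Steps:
a(A) = 185 - 24*A (a(A) = -24*A + 185 = 185 - 24*A)
q = 1/92474 (q = 1/(90009 + (185 - 24*(-95))) = 1/(90009 + (185 + 2280)) = 1/(90009 + 2465) = 1/92474 ≈ 1.0814e-5)
1/(8*2044 + q) = 1/(8*2044 + 1/92474) = 1/(16352 + 1/92474) = 1/(1512134849/92474) = 92474/1512134849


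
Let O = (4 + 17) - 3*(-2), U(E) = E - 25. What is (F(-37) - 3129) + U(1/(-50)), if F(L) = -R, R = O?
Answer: -159051/50 ≈ -3181.0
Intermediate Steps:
U(E) = -25 + E
O = 27 (O = 21 + 6 = 27)
R = 27
F(L) = -27 (F(L) = -1*27 = -27)
(F(-37) - 3129) + U(1/(-50)) = (-27 - 3129) + (-25 + 1/(-50)) = -3156 + (-25 - 1/50) = -3156 - 1251/50 = -159051/50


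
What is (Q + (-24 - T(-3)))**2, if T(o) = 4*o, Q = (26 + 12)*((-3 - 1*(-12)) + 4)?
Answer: 232324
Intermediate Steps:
Q = 494 (Q = 38*((-3 + 12) + 4) = 38*(9 + 4) = 38*13 = 494)
(Q + (-24 - T(-3)))**2 = (494 + (-24 - 4*(-3)))**2 = (494 + (-24 - 1*(-12)))**2 = (494 + (-24 + 12))**2 = (494 - 12)**2 = 482**2 = 232324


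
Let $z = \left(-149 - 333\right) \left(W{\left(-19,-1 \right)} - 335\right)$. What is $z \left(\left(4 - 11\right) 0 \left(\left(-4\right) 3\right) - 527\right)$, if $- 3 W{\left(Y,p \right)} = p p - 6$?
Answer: $- \frac{254014000}{3} \approx -8.4671 \cdot 10^{7}$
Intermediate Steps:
$W{\left(Y,p \right)} = 2 - \frac{p^{2}}{3}$ ($W{\left(Y,p \right)} = - \frac{p p - 6}{3} = - \frac{p^{2} - 6}{3} = - \frac{-6 + p^{2}}{3} = 2 - \frac{p^{2}}{3}$)
$z = \frac{482000}{3}$ ($z = \left(-149 - 333\right) \left(\left(2 - \frac{\left(-1\right)^{2}}{3}\right) - 335\right) = - 482 \left(\left(2 - \frac{1}{3}\right) - 335\right) = - 482 \left(\frac{5}{3} - 335\right) = \left(-482\right) \left(- \frac{1000}{3}\right) = \frac{482000}{3} \approx 1.6067 \cdot 10^{5}$)
$z \left(\left(4 - 11\right) 0 \left(\left(-4\right) 3\right) - 527\right) = \frac{482000 \left(\left(4 - 11\right) 0 \left(\left(-4\right) 3\right) - 527\right)}{3} = \frac{482000 \left(- 7 \cdot 0 \left(-12\right) - 527\right)}{3} = \frac{482000 \left(\left(-7\right) 0 - 527\right)}{3} = \frac{482000 \left(0 - 527\right)}{3} = \frac{482000}{3} \left(-527\right) = - \frac{254014000}{3}$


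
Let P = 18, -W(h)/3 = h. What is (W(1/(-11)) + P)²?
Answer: 40401/121 ≈ 333.89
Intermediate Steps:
W(h) = -3*h
(W(1/(-11)) + P)² = (-3/(-11) + 18)² = (-3*(-1/11) + 18)² = (3/11 + 18)² = (201/11)² = 40401/121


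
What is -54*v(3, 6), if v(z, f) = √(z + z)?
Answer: -54*√6 ≈ -132.27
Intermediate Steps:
v(z, f) = √2*√z (v(z, f) = √(2*z) = √2*√z)
-54*v(3, 6) = -54*√2*√3 = -54*√6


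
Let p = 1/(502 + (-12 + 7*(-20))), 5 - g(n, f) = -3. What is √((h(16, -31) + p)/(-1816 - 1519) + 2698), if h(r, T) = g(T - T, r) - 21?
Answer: √147038251337810/233450 ≈ 51.942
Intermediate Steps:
g(n, f) = 8 (g(n, f) = 5 - 1*(-3) = 5 + 3 = 8)
h(r, T) = -13 (h(r, T) = 8 - 21 = -13)
p = 1/350 (p = 1/(502 + (-12 - 140)) = 1/(502 - 152) = 1/350 ≈ 0.0028571)
√((h(16, -31) + p)/(-1816 - 1519) + 2698) = √((-13 + 1/350)/(-1816 - 1519) + 2698) = √(-4549/350/(-3335) + 2698) = √(-4549/350*(-1/3335) + 2698) = √(4549/1167250 + 2698) = √(3149245049/1167250) = √147038251337810/233450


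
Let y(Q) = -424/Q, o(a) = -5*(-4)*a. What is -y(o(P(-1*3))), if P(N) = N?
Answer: -106/15 ≈ -7.0667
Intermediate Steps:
o(a) = 20*a (o(a) = -(-20)*a = 20*a)
-y(o(P(-1*3))) = -(-424)/(20*(-1*3)) = -(-424)/(20*(-3)) = -(-424)/(-60) = -(-424)*(-1)/60 = -1*106/15 = -106/15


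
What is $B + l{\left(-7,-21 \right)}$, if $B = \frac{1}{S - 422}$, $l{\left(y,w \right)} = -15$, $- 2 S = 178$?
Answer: $- \frac{7666}{511} \approx -15.002$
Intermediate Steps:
$S = -89$ ($S = \left(- \frac{1}{2}\right) 178 = -89$)
$B = - \frac{1}{511}$ ($B = \frac{1}{-89 - 422} = \frac{1}{-511} = - \frac{1}{511} \approx -0.0019569$)
$B + l{\left(-7,-21 \right)} = - \frac{1}{511} - 15 = - \frac{7666}{511}$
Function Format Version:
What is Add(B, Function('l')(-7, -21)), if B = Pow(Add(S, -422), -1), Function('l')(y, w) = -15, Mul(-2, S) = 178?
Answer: Rational(-7666, 511) ≈ -15.002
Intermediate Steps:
S = -89 (S = Mul(Rational(-1, 2), 178) = -89)
B = Rational(-1, 511) (B = Pow(Add(-89, -422), -1) = Pow(-511, -1) = Rational(-1, 511) ≈ -0.0019569)
Add(B, Function('l')(-7, -21)) = Add(Rational(-1, 511), -15) = Rational(-7666, 511)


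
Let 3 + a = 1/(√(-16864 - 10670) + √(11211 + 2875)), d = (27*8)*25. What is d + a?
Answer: (1 + 5397*√14086 + 5397*I*√27534)/(√14086 + I*√27534) ≈ 5397.0 - 0.0039845*I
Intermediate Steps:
d = 5400 (d = 216*25 = 5400)
a = -3 + 1/(√14086 + I*√27534) (a = -3 + 1/(√(-16864 - 10670) + √(11211 + 2875)) = -3 + 1/(√(-27534) + √14086) = -3 + 1/(I*√27534 + √14086) = -3 + 1/(√14086 + I*√27534) ≈ -2.9971 - 0.0039869*I)
d + a = 5400 + (1 - 3*√14086 - 3*I*√27534)/(√14086 + I*√27534)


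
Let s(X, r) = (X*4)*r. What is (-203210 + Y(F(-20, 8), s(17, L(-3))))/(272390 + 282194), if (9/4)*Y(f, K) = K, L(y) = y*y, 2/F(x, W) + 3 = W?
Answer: -101469/277292 ≈ -0.36593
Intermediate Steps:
F(x, W) = 2/(-3 + W)
L(y) = y²
s(X, r) = 4*X*r (s(X, r) = (4*X)*r = 4*X*r)
Y(f, K) = 4*K/9
(-203210 + Y(F(-20, 8), s(17, L(-3))))/(272390 + 282194) = (-203210 + 4*(4*17*(-3)²)/9)/(272390 + 282194) = (-203210 + 4*(4*17*9)/9)/554584 = (-203210 + (4/9)*612)*(1/554584) = (-203210 + 272)*(1/554584) = -202938*1/554584 = -101469/277292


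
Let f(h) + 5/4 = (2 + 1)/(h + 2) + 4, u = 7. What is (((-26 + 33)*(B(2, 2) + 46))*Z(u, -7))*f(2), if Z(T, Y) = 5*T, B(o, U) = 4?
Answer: 42875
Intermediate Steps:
f(h) = 11/4 + 3/(2 + h) (f(h) = -5/4 + ((2 + 1)/(h + 2) + 4) = -5/4 + (3/(2 + h) + 4) = -5/4 + (4 + 3/(2 + h)) = 11/4 + 3/(2 + h))
(((-26 + 33)*(B(2, 2) + 46))*Z(u, -7))*f(2) = (((-26 + 33)*(4 + 46))*(5*7))*((34 + 11*2)/(4*(2 + 2))) = ((7*50)*35)*((¼)*(34 + 22)/4) = (350*35)*((¼)*(¼)*56) = 12250*(7/2) = 42875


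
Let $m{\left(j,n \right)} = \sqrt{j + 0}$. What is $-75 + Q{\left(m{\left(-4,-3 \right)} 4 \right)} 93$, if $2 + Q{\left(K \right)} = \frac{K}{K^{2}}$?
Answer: $-261 - \frac{93 i}{8} \approx -261.0 - 11.625 i$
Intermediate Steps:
$m{\left(j,n \right)} = \sqrt{j}$
$Q{\left(K \right)} = -2 + \frac{1}{K}$ ($Q{\left(K \right)} = -2 + \frac{K}{K^{2}} = -2 + \frac{1}{K}$)
$-75 + Q{\left(m{\left(-4,-3 \right)} 4 \right)} 93 = -75 + \left(-2 + \frac{1}{\sqrt{-4} \cdot 4}\right) 93 = -75 + \left(-2 + \frac{1}{2 i 4}\right) 93 = -75 + \left(-2 + \frac{1}{8 i}\right) 93 = -75 + \left(-2 - \frac{i}{8}\right) 93 = -75 - \left(186 + \frac{93 i}{8}\right) = -261 - \frac{93 i}{8}$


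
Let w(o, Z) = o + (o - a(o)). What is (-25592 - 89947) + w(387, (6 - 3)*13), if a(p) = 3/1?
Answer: -114768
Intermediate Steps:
a(p) = 3 (a(p) = 3*1 = 3)
w(o, Z) = -3 + 2*o (w(o, Z) = o + (o - 1*3) = o + (o - 3) = o + (-3 + o) = -3 + 2*o)
(-25592 - 89947) + w(387, (6 - 3)*13) = (-25592 - 89947) + (-3 + 2*387) = -115539 + (-3 + 774) = -115539 + 771 = -114768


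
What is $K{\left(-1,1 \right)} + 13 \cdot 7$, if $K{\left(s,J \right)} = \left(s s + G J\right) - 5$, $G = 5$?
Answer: $92$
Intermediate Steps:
$K{\left(s,J \right)} = -5 + s^{2} + 5 J$ ($K{\left(s,J \right)} = \left(s s + 5 J\right) - 5 = \left(s^{2} + 5 J\right) - 5 = -5 + s^{2} + 5 J$)
$K{\left(-1,1 \right)} + 13 \cdot 7 = \left(-5 + \left(-1\right)^{2} + 5 \cdot 1\right) + 13 \cdot 7 = \left(-5 + 1 + 5\right) + 91 = 1 + 91 = 92$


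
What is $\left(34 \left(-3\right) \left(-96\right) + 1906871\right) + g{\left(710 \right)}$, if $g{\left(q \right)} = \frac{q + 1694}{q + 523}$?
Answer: $\frac{2363247883}{1233} \approx 1.9167 \cdot 10^{6}$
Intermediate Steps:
$g{\left(q \right)} = \frac{1694 + q}{523 + q}$
$\left(34 \left(-3\right) \left(-96\right) + 1906871\right) + g{\left(710 \right)} = \left(34 \left(-3\right) \left(-96\right) + 1906871\right) + \frac{1694 + 710}{523 + 710} = \left(\left(-102\right) \left(-96\right) + 1906871\right) + \frac{1}{1233} \cdot 2404 = \left(9792 + 1906871\right) + \frac{1}{1233} \cdot 2404 = 1916663 + \frac{2404}{1233} = \frac{2363247883}{1233}$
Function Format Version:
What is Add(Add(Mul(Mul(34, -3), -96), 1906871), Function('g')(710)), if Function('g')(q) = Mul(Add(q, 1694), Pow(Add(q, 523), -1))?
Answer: Rational(2363247883, 1233) ≈ 1.9167e+6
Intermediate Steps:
Function('g')(q) = Mul(Pow(Add(523, q), -1), Add(1694, q)) (Function('g')(q) = Mul(Add(1694, q), Pow(Add(523, q), -1)) = Mul(Pow(Add(523, q), -1), Add(1694, q)))
Add(Add(Mul(Mul(34, -3), -96), 1906871), Function('g')(710)) = Add(Add(Mul(Mul(34, -3), -96), 1906871), Mul(Pow(Add(523, 710), -1), Add(1694, 710))) = Add(Add(Mul(-102, -96), 1906871), Mul(Pow(1233, -1), 2404)) = Add(Add(9792, 1906871), Mul(Rational(1, 1233), 2404)) = Add(1916663, Rational(2404, 1233)) = Rational(2363247883, 1233)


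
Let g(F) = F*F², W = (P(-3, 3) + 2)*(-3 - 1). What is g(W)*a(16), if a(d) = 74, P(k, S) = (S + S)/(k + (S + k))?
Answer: 0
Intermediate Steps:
P(k, S) = 2*S/(S + 2*k) (P(k, S) = (2*S)/(S + 2*k) = 2*S/(S + 2*k))
W = 0 (W = (2*3/(3 + 2*(-3)) + 2)*(-3 - 1) = (2*3/(3 - 6) + 2)*(-4) = (2*3/(-3) + 2)*(-4) = (2*3*(-⅓) + 2)*(-4) = (-2 + 2)*(-4) = 0*(-4) = 0)
g(F) = F³
g(W)*a(16) = 0³*74 = 0*74 = 0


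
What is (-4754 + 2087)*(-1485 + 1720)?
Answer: -626745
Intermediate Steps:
(-4754 + 2087)*(-1485 + 1720) = -2667*235 = -626745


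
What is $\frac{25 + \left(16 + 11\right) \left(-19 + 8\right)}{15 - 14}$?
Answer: $-272$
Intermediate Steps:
$\frac{25 + \left(16 + 11\right) \left(-19 + 8\right)}{15 - 14} = \frac{25 + 27 \left(-11\right)}{1} = \left(25 - 297\right) 1 = \left(-272\right) 1 = -272$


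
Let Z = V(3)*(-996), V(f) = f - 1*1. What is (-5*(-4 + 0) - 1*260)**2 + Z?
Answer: 55608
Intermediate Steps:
V(f) = -1 + f (V(f) = f - 1 = -1 + f)
Z = -1992 (Z = (-1 + 3)*(-996) = 2*(-996) = -1992)
(-5*(-4 + 0) - 1*260)**2 + Z = (-5*(-4 + 0) - 1*260)**2 - 1992 = (-5*(-4) - 260)**2 - 1992 = (20 - 260)**2 - 1992 = (-240)**2 - 1992 = 57600 - 1992 = 55608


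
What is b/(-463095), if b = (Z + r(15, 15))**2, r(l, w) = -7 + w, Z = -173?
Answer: -605/10291 ≈ -0.058789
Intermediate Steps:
b = 27225 (b = (-173 + (-7 + 15))**2 = (-173 + 8)**2 = (-165)**2 = 27225)
b/(-463095) = 27225/(-463095) = 27225*(-1/463095) = -605/10291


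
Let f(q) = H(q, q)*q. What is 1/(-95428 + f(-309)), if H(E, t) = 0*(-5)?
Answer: -1/95428 ≈ -1.0479e-5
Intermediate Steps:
H(E, t) = 0
f(q) = 0 (f(q) = 0*q = 0)
1/(-95428 + f(-309)) = 1/(-95428 + 0) = 1/(-95428) = -1/95428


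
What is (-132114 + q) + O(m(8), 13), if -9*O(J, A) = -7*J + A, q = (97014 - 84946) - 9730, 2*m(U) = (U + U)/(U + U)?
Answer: -2335987/18 ≈ -1.2978e+5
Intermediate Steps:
m(U) = ½ (m(U) = ((U + U)/(U + U))/2 = ((2*U)/((2*U)))/2 = ((2*U)*(1/(2*U)))/2 = (½)*1 = ½)
q = 2338 (q = 12068 - 9730 = 2338)
O(J, A) = -A/9 + 7*J/9 (O(J, A) = -(-7*J + A)/9 = -(A - 7*J)/9 = -A/9 + 7*J/9)
(-132114 + q) + O(m(8), 13) = (-132114 + 2338) + (-⅑*13 + (7/9)*(½)) = -129776 + (-13/9 + 7/18) = -129776 - 19/18 = -2335987/18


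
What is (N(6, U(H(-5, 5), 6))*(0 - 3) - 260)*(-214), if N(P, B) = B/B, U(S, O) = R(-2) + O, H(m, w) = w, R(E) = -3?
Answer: 56282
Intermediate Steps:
U(S, O) = -3 + O
N(P, B) = 1
(N(6, U(H(-5, 5), 6))*(0 - 3) - 260)*(-214) = (1*(0 - 3) - 260)*(-214) = (1*(-3) - 260)*(-214) = (-3 - 260)*(-214) = -263*(-214) = 56282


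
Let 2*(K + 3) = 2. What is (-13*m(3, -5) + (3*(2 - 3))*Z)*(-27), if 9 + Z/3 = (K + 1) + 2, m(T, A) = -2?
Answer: -2646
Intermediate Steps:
K = -2 (K = -3 + (½)*2 = -3 + 1 = -2)
Z = -24 (Z = -27 + 3*((-2 + 1) + 2) = -27 + 3*(-1 + 2) = -27 + 3*1 = -27 + 3 = -24)
(-13*m(3, -5) + (3*(2 - 3))*Z)*(-27) = (-13*(-2) + (3*(2 - 3))*(-24))*(-27) = (26 + (3*(-1))*(-24))*(-27) = (26 - 3*(-24))*(-27) = (26 + 72)*(-27) = 98*(-27) = -2646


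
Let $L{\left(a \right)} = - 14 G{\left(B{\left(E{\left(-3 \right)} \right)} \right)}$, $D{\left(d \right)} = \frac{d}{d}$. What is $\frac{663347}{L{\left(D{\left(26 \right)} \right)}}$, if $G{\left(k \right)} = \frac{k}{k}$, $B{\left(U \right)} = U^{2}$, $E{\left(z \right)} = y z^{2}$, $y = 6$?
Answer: $- \frac{663347}{14} \approx -47382.0$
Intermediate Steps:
$D{\left(d \right)} = 1$
$E{\left(z \right)} = 6 z^{2}$
$G{\left(k \right)} = 1$
$L{\left(a \right)} = -14$ ($L{\left(a \right)} = \left(-14\right) 1 = -14$)
$\frac{663347}{L{\left(D{\left(26 \right)} \right)}} = \frac{663347}{-14} = 663347 \left(- \frac{1}{14}\right) = - \frac{663347}{14}$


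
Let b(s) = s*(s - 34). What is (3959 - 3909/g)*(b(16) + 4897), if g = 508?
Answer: 9251475167/508 ≈ 1.8212e+7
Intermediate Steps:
b(s) = s*(-34 + s)
(3959 - 3909/g)*(b(16) + 4897) = (3959 - 3909/508)*(16*(-34 + 16) + 4897) = (3959 - 3909*1/508)*(16*(-18) + 4897) = (3959 - 3909/508)*(-288 + 4897) = (2007263/508)*4609 = 9251475167/508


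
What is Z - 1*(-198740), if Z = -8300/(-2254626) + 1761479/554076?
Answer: 1532572667619487/7711321948 ≈ 1.9874e+5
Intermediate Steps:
Z = 24543673967/7711321948 (Z = -8300*(-1/2254626) + 1761479*(1/554076) = 4150/1127313 + 1761479/554076 = 24543673967/7711321948 ≈ 3.1828)
Z - 1*(-198740) = 24543673967/7711321948 - 1*(-198740) = 24543673967/7711321948 + 198740 = 1532572667619487/7711321948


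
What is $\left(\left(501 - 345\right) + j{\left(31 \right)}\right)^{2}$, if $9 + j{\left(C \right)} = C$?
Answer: $31684$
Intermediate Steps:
$j{\left(C \right)} = -9 + C$
$\left(\left(501 - 345\right) + j{\left(31 \right)}\right)^{2} = \left(\left(501 - 345\right) + \left(-9 + 31\right)\right)^{2} = \left(156 + 22\right)^{2} = 178^{2} = 31684$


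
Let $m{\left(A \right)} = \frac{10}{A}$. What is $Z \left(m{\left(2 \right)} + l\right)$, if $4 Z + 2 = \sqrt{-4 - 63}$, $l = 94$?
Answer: $- \frac{99}{2} + \frac{99 i \sqrt{67}}{4} \approx -49.5 + 202.59 i$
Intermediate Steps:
$Z = - \frac{1}{2} + \frac{i \sqrt{67}}{4}$ ($Z = - \frac{1}{2} + \frac{\sqrt{-4 - 63}}{4} = - \frac{1}{2} + \frac{\sqrt{-67}}{4} = - \frac{1}{2} + \frac{i \sqrt{67}}{4} \approx -0.5 + 2.0463 i$)
$Z \left(m{\left(2 \right)} + l\right) = \left(- \frac{1}{2} + \frac{i \sqrt{67}}{4}\right) \left(\frac{10}{2} + 94\right) = \left(- \frac{1}{2} + \frac{i \sqrt{67}}{4}\right) \left(10 \cdot \frac{1}{2} + 94\right) = \left(- \frac{1}{2} + \frac{i \sqrt{67}}{4}\right) \left(5 + 94\right) = \left(- \frac{1}{2} + \frac{i \sqrt{67}}{4}\right) 99 = - \frac{99}{2} + \frac{99 i \sqrt{67}}{4}$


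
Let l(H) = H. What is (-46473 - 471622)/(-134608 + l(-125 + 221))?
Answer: 518095/134512 ≈ 3.8517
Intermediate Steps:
(-46473 - 471622)/(-134608 + l(-125 + 221)) = (-46473 - 471622)/(-134608 + (-125 + 221)) = -518095/(-134608 + 96) = -518095/(-134512) = -518095*(-1/134512) = 518095/134512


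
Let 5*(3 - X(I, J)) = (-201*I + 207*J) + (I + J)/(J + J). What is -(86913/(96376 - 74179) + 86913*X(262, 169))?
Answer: -3845645057990457/12504310 ≈ -3.0755e+8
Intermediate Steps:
X(I, J) = 3 - 207*J/5 + 201*I/5 - (I + J)/(10*J) (X(I, J) = 3 - ((-201*I + 207*J) + (I + J)/(J + J))/5 = 3 - ((-201*I + 207*J) + (I + J)/((2*J)))/5 = 3 - ((-201*I + 207*J) + (I + J)*(1/(2*J)))/5 = 3 - ((-201*I + 207*J) + (I + J)/(2*J))/5 = 3 - (-201*I + 207*J + (I + J)/(2*J))/5 = 3 + (-207*J/5 + 201*I/5 - (I + J)/(10*J)) = 3 - 207*J/5 + 201*I/5 - (I + J)/(10*J))
-(86913/(96376 - 74179) + 86913*X(262, 169)) = -(-11385603/845 + 86913/(96376 - 74179) + 86913*(29 - 414*169 + 402*262)/10) = -(-84217596102/6252155 + 86913*(29 - 69966 + 105324)/10) = -86913/(1/((⅒)*(1/169)*(-262 + 169*35387) + 1/22197)) = -86913/(1/((⅒)*(1/169)*(-262 + 5980403) + 1/22197)) = -86913/(1/((⅒)*(1/169)*5980141 + 1/22197)) = -86913/(1/(5980141/1690 + 1/22197)) = -86913/(1/(132741191467/37512930)) = -86913/37512930/132741191467 = -86913*132741191467/37512930 = -3845645057990457/12504310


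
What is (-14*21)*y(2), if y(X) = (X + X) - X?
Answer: -588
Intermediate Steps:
y(X) = X (y(X) = 2*X - X = X)
(-14*21)*y(2) = -14*21*2 = -294*2 = -588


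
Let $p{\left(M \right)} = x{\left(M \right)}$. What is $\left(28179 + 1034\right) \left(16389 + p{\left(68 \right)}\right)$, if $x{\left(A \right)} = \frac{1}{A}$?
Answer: $\frac{32556515489}{68} \approx 4.7877 \cdot 10^{8}$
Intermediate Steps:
$p{\left(M \right)} = \frac{1}{M}$
$\left(28179 + 1034\right) \left(16389 + p{\left(68 \right)}\right) = \left(28179 + 1034\right) \left(16389 + \frac{1}{68}\right) = 29213 \left(16389 + \frac{1}{68}\right) = 29213 \cdot \frac{1114453}{68} = \frac{32556515489}{68}$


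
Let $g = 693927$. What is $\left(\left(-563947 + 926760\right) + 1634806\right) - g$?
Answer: $1303692$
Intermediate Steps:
$\left(\left(-563947 + 926760\right) + 1634806\right) - g = \left(\left(-563947 + 926760\right) + 1634806\right) - 693927 = \left(362813 + 1634806\right) - 693927 = 1997619 - 693927 = 1303692$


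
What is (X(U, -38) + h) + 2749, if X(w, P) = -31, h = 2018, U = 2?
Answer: 4736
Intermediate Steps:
(X(U, -38) + h) + 2749 = (-31 + 2018) + 2749 = 1987 + 2749 = 4736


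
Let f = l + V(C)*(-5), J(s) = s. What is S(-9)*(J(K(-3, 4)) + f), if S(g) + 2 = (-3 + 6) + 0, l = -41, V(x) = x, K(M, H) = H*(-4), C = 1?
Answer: -62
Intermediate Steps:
K(M, H) = -4*H
S(g) = 1 (S(g) = -2 + ((-3 + 6) + 0) = -2 + (3 + 0) = -2 + 3 = 1)
f = -46 (f = -41 + 1*(-5) = -41 - 5 = -46)
S(-9)*(J(K(-3, 4)) + f) = 1*(-4*4 - 46) = 1*(-16 - 46) = 1*(-62) = -62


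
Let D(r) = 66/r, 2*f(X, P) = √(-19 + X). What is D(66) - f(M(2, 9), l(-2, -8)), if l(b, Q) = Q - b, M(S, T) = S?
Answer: 1 - I*√17/2 ≈ 1.0 - 2.0616*I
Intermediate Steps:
f(X, P) = √(-19 + X)/2
D(66) - f(M(2, 9), l(-2, -8)) = 66/66 - √(-19 + 2)/2 = 66*(1/66) - √(-17)/2 = 1 - I*√17/2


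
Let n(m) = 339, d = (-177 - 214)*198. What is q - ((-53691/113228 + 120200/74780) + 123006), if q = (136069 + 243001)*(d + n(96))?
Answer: -12369912186663265343/423359492 ≈ -2.9218e+10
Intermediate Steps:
d = -77418 (d = -391*198 = -77418)
q = -29218336530 (q = (136069 + 243001)*(-77418 + 339) = 379070*(-77079) = -29218336530)
q - ((-53691/113228 + 120200/74780) + 123006) = -29218336530 - ((-53691/113228 + 120200/74780) + 123006) = -29218336530 - ((-53691*1/113228 + 120200*(1/74780)) + 123006) = -29218336530 - ((-53691/113228 + 6010/3739) + 123006) = -29218336530 - (479749631/423359492 + 123006) = -29218336530 - 1*52076237422583/423359492 = -29218336530 - 52076237422583/423359492 = -12369912186663265343/423359492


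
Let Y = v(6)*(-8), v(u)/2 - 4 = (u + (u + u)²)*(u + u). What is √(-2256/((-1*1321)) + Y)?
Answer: 4*I*√3147867703/1321 ≈ 169.89*I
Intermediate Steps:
v(u) = 8 + 4*u*(u + 4*u²) (v(u) = 8 + 2*((u + (u + u)²)*(u + u)) = 8 + 2*((u + (2*u)²)*(2*u)) = 8 + 2*((u + 4*u²)*(2*u)) = 8 + 2*(2*u*(u + 4*u²)) = 8 + 4*u*(u + 4*u²))
Y = -28864 (Y = (8 + 4*6² + 16*6³)*(-8) = (8 + 4*36 + 16*216)*(-8) = (8 + 144 + 3456)*(-8) = 3608*(-8) = -28864)
√(-2256/((-1*1321)) + Y) = √(-2256/((-1*1321)) - 28864) = √(-2256/(-1321) - 28864) = √(-2256*(-1/1321) - 28864) = √(2256/1321 - 28864) = √(-38127088/1321) = 4*I*√3147867703/1321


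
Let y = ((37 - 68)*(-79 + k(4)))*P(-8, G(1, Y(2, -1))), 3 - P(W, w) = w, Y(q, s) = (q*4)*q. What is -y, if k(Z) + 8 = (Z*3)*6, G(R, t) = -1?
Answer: -1860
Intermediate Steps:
Y(q, s) = 4*q² (Y(q, s) = (4*q)*q = 4*q²)
k(Z) = -8 + 18*Z (k(Z) = -8 + (Z*3)*6 = -8 + (3*Z)*6 = -8 + 18*Z)
P(W, w) = 3 - w
y = 1860 (y = ((37 - 68)*(-79 + (-8 + 18*4)))*(3 - 1*(-1)) = (-31*(-79 + (-8 + 72)))*(3 + 1) = -31*(-79 + 64)*4 = -31*(-15)*4 = 465*4 = 1860)
-y = -1*1860 = -1860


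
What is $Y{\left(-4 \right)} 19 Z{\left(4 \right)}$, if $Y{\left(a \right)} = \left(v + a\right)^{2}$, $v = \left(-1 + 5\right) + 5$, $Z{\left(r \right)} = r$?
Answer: $1900$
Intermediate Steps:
$v = 9$ ($v = 4 + 5 = 9$)
$Y{\left(a \right)} = \left(9 + a\right)^{2}$
$Y{\left(-4 \right)} 19 Z{\left(4 \right)} = \left(9 - 4\right)^{2} \cdot 19 \cdot 4 = 5^{2} \cdot 19 \cdot 4 = 25 \cdot 19 \cdot 4 = 475 \cdot 4 = 1900$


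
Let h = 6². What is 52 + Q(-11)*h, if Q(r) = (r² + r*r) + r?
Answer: 8368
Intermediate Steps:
h = 36
Q(r) = r + 2*r² (Q(r) = (r² + r²) + r = 2*r² + r = r + 2*r²)
52 + Q(-11)*h = 52 - 11*(1 + 2*(-11))*36 = 52 - 11*(1 - 22)*36 = 52 - 11*(-21)*36 = 52 + 231*36 = 52 + 8316 = 8368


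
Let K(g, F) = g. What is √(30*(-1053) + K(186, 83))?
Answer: 2*I*√7851 ≈ 177.21*I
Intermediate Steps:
√(30*(-1053) + K(186, 83)) = √(30*(-1053) + 186) = √(-31590 + 186) = √(-31404) = 2*I*√7851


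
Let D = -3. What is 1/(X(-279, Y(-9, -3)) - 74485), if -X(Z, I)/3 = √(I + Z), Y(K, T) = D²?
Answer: I/(-74485*I + 9*√30) ≈ -1.3426e-5 + 8.8852e-9*I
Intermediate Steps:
Y(K, T) = 9 (Y(K, T) = (-3)² = 9)
X(Z, I) = -3*√(I + Z)
1/(X(-279, Y(-9, -3)) - 74485) = 1/(-3*√(9 - 279) - 74485) = 1/(-9*I*√30 - 74485) = 1/(-74485 - 9*I*√30)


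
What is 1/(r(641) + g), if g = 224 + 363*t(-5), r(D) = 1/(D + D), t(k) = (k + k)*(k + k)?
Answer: 1282/46823769 ≈ 2.7379e-5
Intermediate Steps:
t(k) = 4*k**2 (t(k) = (2*k)*(2*k) = 4*k**2)
r(D) = 1/(2*D)
g = 36524 (g = 224 + 363*(4*(-5)**2) = 224 + 363*(4*25) = 224 + 363*100 = 224 + 36300 = 36524)
1/(r(641) + g) = 1/((1/2)/641 + 36524) = 1/((1/2)*(1/641) + 36524) = 1/(1/1282 + 36524) = 1/(46823769/1282) = 1282/46823769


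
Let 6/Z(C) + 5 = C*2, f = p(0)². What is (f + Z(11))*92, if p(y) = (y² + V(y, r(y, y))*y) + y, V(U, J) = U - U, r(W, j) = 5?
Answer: 552/17 ≈ 32.471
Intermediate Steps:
V(U, J) = 0
p(y) = y + y² (p(y) = (y² + 0*y) + y = (y² + 0) + y = y² + y = y + y²)
f = 0 (f = (0*(1 + 0))² = (0*1)² = 0² = 0)
Z(C) = 6/(-5 + 2*C) (Z(C) = 6/(-5 + C*2) = 6/(-5 + 2*C))
(f + Z(11))*92 = (0 + 6/(-5 + 2*11))*92 = (0 + 6/(-5 + 22))*92 = (0 + 6/17)*92 = (6/17)*92 = 552/17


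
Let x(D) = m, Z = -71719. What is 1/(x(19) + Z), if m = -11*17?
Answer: -1/71906 ≈ -1.3907e-5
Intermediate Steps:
m = -187
x(D) = -187
1/(x(19) + Z) = 1/(-187 - 71719) = 1/(-71906) = -1/71906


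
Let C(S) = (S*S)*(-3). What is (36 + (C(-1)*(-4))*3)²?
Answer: 5184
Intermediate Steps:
C(S) = -3*S² (C(S) = S²*(-3) = -3*S²)
(36 + (C(-1)*(-4))*3)² = (36 + (-3*(-1)²*(-4))*3)² = (36 + (-3*1*(-4))*3)² = (36 - 3*(-4)*3)² = (36 + 12*3)² = (36 + 36)² = 72² = 5184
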